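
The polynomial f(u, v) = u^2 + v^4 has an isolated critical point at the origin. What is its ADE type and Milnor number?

The Hessian of f at 0 has rank 1. Corank 1: A-series; mu = 3 gives A_3.

Type A3, Milnor number mu = 3.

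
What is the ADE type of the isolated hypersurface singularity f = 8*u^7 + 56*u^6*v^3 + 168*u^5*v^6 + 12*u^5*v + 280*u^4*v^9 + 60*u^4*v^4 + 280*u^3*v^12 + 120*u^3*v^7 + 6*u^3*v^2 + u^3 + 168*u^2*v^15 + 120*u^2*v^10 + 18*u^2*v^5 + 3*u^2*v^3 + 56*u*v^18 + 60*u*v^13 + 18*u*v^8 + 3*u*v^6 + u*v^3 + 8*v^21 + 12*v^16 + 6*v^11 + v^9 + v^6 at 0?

E_{7}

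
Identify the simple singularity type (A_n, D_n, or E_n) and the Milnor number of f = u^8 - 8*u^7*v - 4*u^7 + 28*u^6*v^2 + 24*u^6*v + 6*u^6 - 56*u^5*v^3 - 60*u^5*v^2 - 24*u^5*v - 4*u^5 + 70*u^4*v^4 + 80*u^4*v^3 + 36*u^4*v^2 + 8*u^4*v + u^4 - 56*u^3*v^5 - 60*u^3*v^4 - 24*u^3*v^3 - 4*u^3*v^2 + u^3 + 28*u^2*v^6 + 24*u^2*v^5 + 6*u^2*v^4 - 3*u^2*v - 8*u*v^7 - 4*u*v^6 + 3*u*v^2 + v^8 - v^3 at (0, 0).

Type E_6, Milnor number mu = 6.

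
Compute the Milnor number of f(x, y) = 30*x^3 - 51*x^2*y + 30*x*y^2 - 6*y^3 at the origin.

4

The Hessian of f at 0 has rank 0. Corank 2; j^3 = 3*(2*x - y)*(5*x^2 - 6*x*y + 2*y^2) splits into three distinct lines over C (the quadratic factor has nonzero discriminant), so D_4.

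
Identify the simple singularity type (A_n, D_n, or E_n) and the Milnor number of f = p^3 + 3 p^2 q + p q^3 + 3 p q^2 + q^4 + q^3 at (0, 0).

Type E7, Milnor number mu = 7.

The Hessian of f at 0 has rank 0. Corank 2; j^3 = (p + q)^3 is a perfect cube, so E-series; the 4-jet and mu = 7 give E_7.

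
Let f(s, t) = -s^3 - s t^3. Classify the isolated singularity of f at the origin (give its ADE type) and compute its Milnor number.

Type E_7, Milnor number mu = 7.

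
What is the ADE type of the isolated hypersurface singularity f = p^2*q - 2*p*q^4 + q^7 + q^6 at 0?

D_7

The Hessian of f at 0 has rank 0. Corank 2; j^3 = p^2*q has shape L^2 M (L != M), so D-series; mu = 7 gives D_7.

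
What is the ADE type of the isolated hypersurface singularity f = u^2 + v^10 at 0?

A_{9}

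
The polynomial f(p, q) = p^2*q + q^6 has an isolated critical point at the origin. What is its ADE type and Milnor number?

Type D7, Milnor number mu = 7.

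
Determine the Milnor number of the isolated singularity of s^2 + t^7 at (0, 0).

The Hessian of f at 0 is [[2, 0], [0, 0]] with rank 1, so corank 1. A Groebner basis of the Jacobian ideal J(f) in C{s,t} is {t^6, s}; counting standard monomials gives mu = 6. Corank 1: A-series; mu = 6 gives A_6.

6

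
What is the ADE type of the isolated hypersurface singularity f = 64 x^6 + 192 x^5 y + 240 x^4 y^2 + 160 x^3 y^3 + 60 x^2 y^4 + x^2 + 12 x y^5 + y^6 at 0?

The Hessian of f at 0 has rank 1. Corank 1: A-series; mu = 5 gives A_5.

A_5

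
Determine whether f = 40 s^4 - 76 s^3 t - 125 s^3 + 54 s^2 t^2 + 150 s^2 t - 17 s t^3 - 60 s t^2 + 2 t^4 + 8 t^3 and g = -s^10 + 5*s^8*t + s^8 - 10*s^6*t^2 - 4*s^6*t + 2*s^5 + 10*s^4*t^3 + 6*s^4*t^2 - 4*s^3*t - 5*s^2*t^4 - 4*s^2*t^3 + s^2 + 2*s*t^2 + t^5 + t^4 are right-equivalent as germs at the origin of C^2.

The Hessian of f at 0 is [[0, 0], [0, 0]] with rank 0, so corank 2. A Groebner basis of the Jacobian ideal J(f) in C{s,t} is {1171875*s^2/4 - 234375*s*t + t^4 + 125*t^3/4 + 46875*t^2, s^3 - 675*s^2/2 + 270*s*t - t^3/10 - 54*t^2, s^2*t - 2125*s^2/4 + 425*s*t - 13*t^3/60 - 85*t^2, -625*s^2 + s*t^2 + 500*s*t - 7*t^3/15 - 100*t^2}; counting standard monomials gives mu = 7. Corank 2; j^3 = -(5*s - 2*t)^3 is a perfect cube, so E-series; the 4-jet and mu = 7 give E_7. The Hessian of g at 0 is [[2, 0], [0, 0]] with rank 1, so corank 1. A Groebner basis of the Jacobian ideal J(g) in C{s,t} is {s^2, s + t^2}; counting standard monomials gives mu = 4. Corank 1: A-series; mu = 4 gives A_4. f is E_7 but g is A_4, hence not right-equivalent.

No.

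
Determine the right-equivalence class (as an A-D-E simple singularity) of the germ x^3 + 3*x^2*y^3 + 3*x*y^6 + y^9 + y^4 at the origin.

The Hessian of f at 0 has rank 0. Corank 2; j^3 = x^3 is a perfect cube, so E-series; the 4-jet and mu = 6 give E_6.

E_6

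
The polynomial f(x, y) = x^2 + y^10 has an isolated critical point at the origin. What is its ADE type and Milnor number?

Type A9, Milnor number mu = 9.

The Hessian of f at 0 is [[2, 0], [0, 0]] with rank 1, so corank 1. A Groebner basis of the Jacobian ideal J(f) in C{x,y} is {y^9, x}; counting standard monomials gives mu = 9. Corank 1: A-series; mu = 9 gives A_9.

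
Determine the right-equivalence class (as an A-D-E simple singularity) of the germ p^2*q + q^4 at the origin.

D_{5}

The Hessian of f at 0 is [[0, 0], [0, 0]] with rank 0, so corank 2. A Groebner basis of the Jacobian ideal J(f) in C{p,q} is {p^3, p^2/4 + q^3, p*q}; counting standard monomials gives mu = 5. Corank 2; j^3 = p^2*q has shape L^2 M (L != M), so D-series; mu = 5 gives D_5.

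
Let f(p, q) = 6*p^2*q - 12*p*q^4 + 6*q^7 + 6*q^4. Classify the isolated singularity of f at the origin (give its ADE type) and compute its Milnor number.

Type D_{5}, Milnor number mu = 5.

The Hessian of f at 0 has rank 0. Corank 2; j^3 = 6*p^2*q has shape L^2 M (L != M), so D-series; mu = 5 gives D_5.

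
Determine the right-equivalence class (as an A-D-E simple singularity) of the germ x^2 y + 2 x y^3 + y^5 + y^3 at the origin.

D_{4}

The Hessian of f at 0 has rank 0. Corank 2; j^3 = y*(x^2 + y^2) splits into three distinct lines over C (the quadratic factor has nonzero discriminant), so D_4.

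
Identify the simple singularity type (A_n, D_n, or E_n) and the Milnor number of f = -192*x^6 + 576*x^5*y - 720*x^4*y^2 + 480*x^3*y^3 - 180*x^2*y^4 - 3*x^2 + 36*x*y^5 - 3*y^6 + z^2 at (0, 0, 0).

Type A_{5}, Milnor number mu = 5.

The Hessian of f at 0 is [[-6, 0, 0], [0, 0, 0], [0, 0, 2]] with rank 2, so corank 1. A Groebner basis of the Jacobian ideal J(f) in C{x,y,z} is {y^5, x, z}; counting standard monomials gives mu = 5. Corank 1: A-series; mu = 5 gives A_5.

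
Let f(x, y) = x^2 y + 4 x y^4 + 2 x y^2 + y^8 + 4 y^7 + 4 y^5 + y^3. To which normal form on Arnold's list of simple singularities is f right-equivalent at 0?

D_9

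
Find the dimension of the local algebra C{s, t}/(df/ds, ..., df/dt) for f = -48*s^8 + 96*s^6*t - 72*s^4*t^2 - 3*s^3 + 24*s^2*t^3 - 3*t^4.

The Hessian of f at 0 has rank 0. Corank 2; j^3 = -3*s^3 is a perfect cube, so E-series; the 4-jet and mu = 6 give E_6.

6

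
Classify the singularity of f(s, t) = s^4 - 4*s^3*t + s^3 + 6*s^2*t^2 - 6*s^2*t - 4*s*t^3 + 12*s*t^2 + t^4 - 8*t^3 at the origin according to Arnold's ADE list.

E_6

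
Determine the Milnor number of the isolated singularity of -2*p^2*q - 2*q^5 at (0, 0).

The Hessian of f at 0 is [[0, 0], [0, 0]] with rank 0, so corank 2. A Groebner basis of the Jacobian ideal J(f) in C{p,q} is {p^2/5 + q^4, p^3, p*q}; counting standard monomials gives mu = 6. Corank 2; j^3 = -2*p^2*q has shape L^2 M (L != M), so D-series; mu = 6 gives D_6.

6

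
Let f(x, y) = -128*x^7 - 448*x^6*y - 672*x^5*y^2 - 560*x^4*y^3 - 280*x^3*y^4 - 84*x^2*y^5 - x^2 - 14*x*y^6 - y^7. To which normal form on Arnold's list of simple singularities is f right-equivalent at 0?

A_6

The Hessian of f at 0 is [[-2, 0], [0, 0]] with rank 1, so corank 1. A Groebner basis of the Jacobian ideal J(f) in C{x,y} is {y^6, x}; counting standard monomials gives mu = 6. Corank 1: A-series; mu = 6 gives A_6.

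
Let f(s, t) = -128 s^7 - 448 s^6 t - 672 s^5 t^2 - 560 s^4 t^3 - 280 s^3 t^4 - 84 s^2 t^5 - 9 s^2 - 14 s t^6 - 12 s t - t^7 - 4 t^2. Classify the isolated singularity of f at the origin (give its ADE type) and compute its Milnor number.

Type A_6, Milnor number mu = 6.

The Hessian of f at 0 has rank 1. Corank 1: A-series; mu = 6 gives A_6.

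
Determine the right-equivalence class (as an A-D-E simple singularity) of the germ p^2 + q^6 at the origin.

The Hessian of f at 0 is [[2, 0], [0, 0]] with rank 1, so corank 1. A Groebner basis of the Jacobian ideal J(f) in C{p,q} is {q^5, p}; counting standard monomials gives mu = 5. Corank 1: A-series; mu = 5 gives A_5.

A_5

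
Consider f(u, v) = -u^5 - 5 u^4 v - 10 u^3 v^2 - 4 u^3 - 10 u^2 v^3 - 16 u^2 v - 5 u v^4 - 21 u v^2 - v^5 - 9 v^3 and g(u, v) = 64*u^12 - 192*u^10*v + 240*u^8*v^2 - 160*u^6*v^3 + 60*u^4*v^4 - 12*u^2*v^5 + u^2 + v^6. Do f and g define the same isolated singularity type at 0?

The Hessian of f at 0 has rank 0. Corank 2; j^3 = -(u + v)*(2*u + 3*v)^2 has shape L^2 M (L != M), so D-series; mu = 6 gives D_6. The Hessian of g at 0 has rank 1. Corank 1: A-series; mu = 5 gives A_5. f is D_6 but g is A_5, hence not right-equivalent.

No.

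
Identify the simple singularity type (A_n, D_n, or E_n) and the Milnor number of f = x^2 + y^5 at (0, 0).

Type A4, Milnor number mu = 4.

The Hessian of f at 0 is [[2, 0], [0, 0]] with rank 1, so corank 1. A Groebner basis of the Jacobian ideal J(f) in C{x,y} is {y^4, x}; counting standard monomials gives mu = 4. Corank 1: A-series; mu = 4 gives A_4.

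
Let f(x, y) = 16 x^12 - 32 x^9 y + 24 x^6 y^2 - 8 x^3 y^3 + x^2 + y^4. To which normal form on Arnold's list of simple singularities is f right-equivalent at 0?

A_3

The Hessian of f at 0 has rank 1. Corank 1: A-series; mu = 3 gives A_3.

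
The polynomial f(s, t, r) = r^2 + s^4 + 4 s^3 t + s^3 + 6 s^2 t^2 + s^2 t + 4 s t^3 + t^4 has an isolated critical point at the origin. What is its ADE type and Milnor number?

Type D_{5}, Milnor number mu = 5.

The Hessian of f at 0 has rank 1. Corank 2; j^3 = s^2*(s + t) has shape L^2 M (L != M), so D-series; mu = 5 gives D_5.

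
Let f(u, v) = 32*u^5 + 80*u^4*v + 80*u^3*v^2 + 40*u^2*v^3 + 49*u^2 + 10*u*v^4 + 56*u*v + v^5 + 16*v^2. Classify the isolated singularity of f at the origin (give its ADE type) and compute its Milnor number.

The Hessian of f at 0 has rank 1. Corank 1: A-series; mu = 4 gives A_4.

Type A_4, Milnor number mu = 4.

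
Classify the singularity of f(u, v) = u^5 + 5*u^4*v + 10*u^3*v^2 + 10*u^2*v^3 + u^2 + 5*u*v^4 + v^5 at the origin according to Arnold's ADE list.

A4

The Hessian of f at 0 is [[2, 0], [0, 0]] with rank 1, so corank 1. A Groebner basis of the Jacobian ideal J(f) in C{u,v} is {v^4, u}; counting standard monomials gives mu = 4. Corank 1: A-series; mu = 4 gives A_4.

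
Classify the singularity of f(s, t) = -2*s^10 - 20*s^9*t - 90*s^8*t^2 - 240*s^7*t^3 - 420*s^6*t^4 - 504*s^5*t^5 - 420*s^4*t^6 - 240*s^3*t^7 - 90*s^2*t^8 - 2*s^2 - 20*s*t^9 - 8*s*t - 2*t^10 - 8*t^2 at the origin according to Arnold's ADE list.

A_9

The Hessian of f at 0 has rank 1. Corank 1: A-series; mu = 9 gives A_9.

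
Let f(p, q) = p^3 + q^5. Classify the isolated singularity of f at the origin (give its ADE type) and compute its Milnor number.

The Hessian of f at 0 has rank 0. Corank 2; j^3 = p^3 is a perfect cube, so E-series; the 5-jet and mu = 8 give E_8.

Type E8, Milnor number mu = 8.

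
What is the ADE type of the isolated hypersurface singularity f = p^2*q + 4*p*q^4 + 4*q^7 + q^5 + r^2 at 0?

The Hessian of f at 0 is [[0, 0, 0], [0, 0, 0], [0, 0, 2]] with rank 1, so corank 2. A Groebner basis of the Jacobian ideal J(f) in C{p,q,r} is {p*q/2 + q^4, p*q^2, p^2 - 5*p*q/2, r}; counting standard monomials gives mu = 6. Corank 2; j^3 = p^2*q has shape L^2 M (L != M), so D-series; mu = 6 gives D_6.

D_{6}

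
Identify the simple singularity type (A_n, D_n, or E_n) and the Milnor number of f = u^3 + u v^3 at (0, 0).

Type E_7, Milnor number mu = 7.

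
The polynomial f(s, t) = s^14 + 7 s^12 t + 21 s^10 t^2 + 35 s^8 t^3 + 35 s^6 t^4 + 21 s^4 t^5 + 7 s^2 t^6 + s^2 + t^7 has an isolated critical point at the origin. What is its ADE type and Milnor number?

Type A_{6}, Milnor number mu = 6.

The Hessian of f at 0 has rank 1. Corank 1: A-series; mu = 6 gives A_6.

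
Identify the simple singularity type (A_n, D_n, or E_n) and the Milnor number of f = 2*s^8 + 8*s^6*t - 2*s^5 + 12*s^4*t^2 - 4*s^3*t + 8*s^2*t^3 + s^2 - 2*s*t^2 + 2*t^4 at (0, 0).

Type A_3, Milnor number mu = 3.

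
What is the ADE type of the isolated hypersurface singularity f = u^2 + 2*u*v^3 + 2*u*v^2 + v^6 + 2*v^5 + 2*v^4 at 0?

The Hessian of f at 0 is [[2, 0], [0, 0]] with rank 1, so corank 1. A Groebner basis of the Jacobian ideal J(f) in C{u,v} is {u^2, u*v, u + v^2}; counting standard monomials gives mu = 3. Corank 1: A-series; mu = 3 gives A_3.

A3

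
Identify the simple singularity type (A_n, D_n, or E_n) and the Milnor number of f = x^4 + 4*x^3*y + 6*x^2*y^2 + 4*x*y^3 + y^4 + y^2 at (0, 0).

Type A_{3}, Milnor number mu = 3.

The Hessian of f at 0 has rank 1. Corank 1: A-series; mu = 3 gives A_3.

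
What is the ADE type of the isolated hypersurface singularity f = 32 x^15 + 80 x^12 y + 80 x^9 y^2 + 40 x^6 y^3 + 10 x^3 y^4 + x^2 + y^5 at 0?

The Hessian of f at 0 has rank 1. Corank 1: A-series; mu = 4 gives A_4.

A4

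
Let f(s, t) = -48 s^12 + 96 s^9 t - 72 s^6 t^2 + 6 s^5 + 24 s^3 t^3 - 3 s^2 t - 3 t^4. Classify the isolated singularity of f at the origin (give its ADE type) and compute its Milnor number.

Type D_5, Milnor number mu = 5.

The Hessian of f at 0 is [[0, 0], [0, 0]] with rank 0, so corank 2. A Groebner basis of the Jacobian ideal J(f) in C{s,t} is {s^3, s^2/4 + t^3, s*t}; counting standard monomials gives mu = 5. Corank 2; j^3 = -3*s^2*t has shape L^2 M (L != M), so D-series; mu = 5 gives D_5.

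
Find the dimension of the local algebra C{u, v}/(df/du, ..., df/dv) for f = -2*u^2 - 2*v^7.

6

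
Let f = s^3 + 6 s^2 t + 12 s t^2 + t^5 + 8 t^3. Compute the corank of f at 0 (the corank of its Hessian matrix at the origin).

2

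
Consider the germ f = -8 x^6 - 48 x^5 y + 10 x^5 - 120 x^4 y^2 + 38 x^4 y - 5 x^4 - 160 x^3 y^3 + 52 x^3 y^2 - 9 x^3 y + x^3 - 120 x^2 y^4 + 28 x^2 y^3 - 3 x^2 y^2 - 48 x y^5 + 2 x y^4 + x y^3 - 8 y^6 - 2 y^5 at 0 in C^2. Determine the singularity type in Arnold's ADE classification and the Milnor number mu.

Type E7, Milnor number mu = 7.

The Hessian of f at 0 has rank 0. Corank 2; j^3 = x^3 is a perfect cube, so E-series; the 4-jet and mu = 7 give E_7.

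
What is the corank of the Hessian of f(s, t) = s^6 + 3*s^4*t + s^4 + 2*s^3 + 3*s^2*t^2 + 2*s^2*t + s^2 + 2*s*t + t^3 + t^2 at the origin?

The Hessian at 0 is [[2, 2], [2, 2]] of rank 1; hence corank 1.

1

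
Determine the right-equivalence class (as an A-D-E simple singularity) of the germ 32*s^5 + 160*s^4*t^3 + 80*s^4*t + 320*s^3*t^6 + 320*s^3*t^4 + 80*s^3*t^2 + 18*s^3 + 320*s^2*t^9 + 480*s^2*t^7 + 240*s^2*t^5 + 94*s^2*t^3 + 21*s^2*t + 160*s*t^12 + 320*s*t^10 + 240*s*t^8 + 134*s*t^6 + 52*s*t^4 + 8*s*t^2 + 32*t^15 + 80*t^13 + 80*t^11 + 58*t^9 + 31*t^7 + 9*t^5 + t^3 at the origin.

D6

The Hessian of f at 0 has rank 0. Corank 2; j^3 = (2*s + t)*(3*s + t)^2 has shape L^2 M (L != M), so D-series; mu = 6 gives D_6.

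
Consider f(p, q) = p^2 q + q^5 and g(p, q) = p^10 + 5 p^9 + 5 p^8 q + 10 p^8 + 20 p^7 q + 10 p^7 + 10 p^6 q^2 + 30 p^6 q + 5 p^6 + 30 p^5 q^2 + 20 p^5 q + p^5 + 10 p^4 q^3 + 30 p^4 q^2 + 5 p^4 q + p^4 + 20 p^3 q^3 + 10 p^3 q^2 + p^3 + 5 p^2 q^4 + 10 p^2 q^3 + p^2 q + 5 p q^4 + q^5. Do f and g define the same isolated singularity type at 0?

The Hessian of f at 0 has rank 0. Corank 2; j^3 = p^2*q has shape L^2 M (L != M), so D-series; mu = 6 gives D_6. The Hessian of g at 0 has rank 0. Corank 2; j^3 = p^2*(p + q) has shape L^2 M (L != M), so D-series; mu = 6 gives D_6. Both have type D_6, hence right-equivalent.

Yes.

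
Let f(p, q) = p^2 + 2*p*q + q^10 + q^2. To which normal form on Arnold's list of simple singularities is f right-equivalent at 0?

A_{9}

The Hessian of f at 0 is [[2, 2], [2, 2]] with rank 1, so corank 1. A Groebner basis of the Jacobian ideal J(f) in C{p,q} is {q^9, p + q}; counting standard monomials gives mu = 9. Corank 1: A-series; mu = 9 gives A_9.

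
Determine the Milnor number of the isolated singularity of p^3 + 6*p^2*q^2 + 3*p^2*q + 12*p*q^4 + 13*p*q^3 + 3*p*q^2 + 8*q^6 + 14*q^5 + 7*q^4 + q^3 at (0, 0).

7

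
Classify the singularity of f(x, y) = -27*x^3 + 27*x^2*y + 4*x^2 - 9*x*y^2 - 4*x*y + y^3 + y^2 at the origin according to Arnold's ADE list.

The Hessian of f at 0 is [[8, -4], [-4, 2]] with rank 1, so corank 1. A Groebner basis of the Jacobian ideal J(f) in C{x,y} is {y^2, x - y/2}; counting standard monomials gives mu = 2. Corank 1: A-series; mu = 2 gives A_2.

A_{2}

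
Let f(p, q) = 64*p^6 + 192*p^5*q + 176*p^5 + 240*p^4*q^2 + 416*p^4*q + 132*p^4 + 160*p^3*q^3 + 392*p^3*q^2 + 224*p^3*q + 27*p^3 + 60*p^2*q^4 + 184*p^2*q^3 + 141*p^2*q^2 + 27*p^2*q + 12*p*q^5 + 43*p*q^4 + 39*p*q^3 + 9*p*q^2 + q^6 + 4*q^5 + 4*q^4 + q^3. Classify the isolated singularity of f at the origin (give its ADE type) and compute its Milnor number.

The Hessian of f at 0 has rank 0. Corank 2; j^3 = (3*p + q)^3 is a perfect cube, so E-series; the 4-jet and mu = 7 give E_7.

Type E7, Milnor number mu = 7.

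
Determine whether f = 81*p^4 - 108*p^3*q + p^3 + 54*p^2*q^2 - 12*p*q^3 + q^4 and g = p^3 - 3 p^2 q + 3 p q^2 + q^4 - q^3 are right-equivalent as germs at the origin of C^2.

Yes.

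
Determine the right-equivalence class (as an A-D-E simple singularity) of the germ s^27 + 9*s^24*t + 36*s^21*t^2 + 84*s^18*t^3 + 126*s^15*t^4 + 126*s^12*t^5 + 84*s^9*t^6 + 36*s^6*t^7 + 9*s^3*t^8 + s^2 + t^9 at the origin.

A_8

The Hessian of f at 0 is [[2, 0], [0, 0]] with rank 1, so corank 1. A Groebner basis of the Jacobian ideal J(f) in C{s,t} is {t^8, s}; counting standard monomials gives mu = 8. Corank 1: A-series; mu = 8 gives A_8.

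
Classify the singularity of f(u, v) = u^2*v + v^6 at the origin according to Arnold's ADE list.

D_7

The Hessian of f at 0 has rank 0. Corank 2; j^3 = u^2*v has shape L^2 M (L != M), so D-series; mu = 7 gives D_7.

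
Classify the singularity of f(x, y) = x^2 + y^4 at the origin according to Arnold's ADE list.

A_3

The Hessian of f at 0 has rank 1. Corank 1: A-series; mu = 3 gives A_3.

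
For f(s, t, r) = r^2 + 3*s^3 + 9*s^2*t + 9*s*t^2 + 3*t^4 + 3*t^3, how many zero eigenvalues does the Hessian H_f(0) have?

2

The Hessian at 0 is [[0, 0, 0], [0, 0, 0], [0, 0, 2]] of rank 1; hence corank 2.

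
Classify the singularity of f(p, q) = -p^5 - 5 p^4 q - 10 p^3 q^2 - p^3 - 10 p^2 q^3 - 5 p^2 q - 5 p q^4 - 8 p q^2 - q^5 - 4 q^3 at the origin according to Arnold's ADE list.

D_{6}

The Hessian of f at 0 has rank 0. Corank 2; j^3 = -(p + q)*(p + 2*q)^2 has shape L^2 M (L != M), so D-series; mu = 6 gives D_6.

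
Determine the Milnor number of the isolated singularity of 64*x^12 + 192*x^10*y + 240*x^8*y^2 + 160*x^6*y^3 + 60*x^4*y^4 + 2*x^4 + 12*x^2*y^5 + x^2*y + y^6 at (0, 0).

7

The Hessian of f at 0 is [[0, 0], [0, 0]] with rank 0, so corank 2. A Groebner basis of the Jacobian ideal J(f) in C{x,y} is {x^2/6 + y^5, x^3, x*y}; counting standard monomials gives mu = 7. Corank 2; j^3 = x^2*y has shape L^2 M (L != M), so D-series; mu = 7 gives D_7.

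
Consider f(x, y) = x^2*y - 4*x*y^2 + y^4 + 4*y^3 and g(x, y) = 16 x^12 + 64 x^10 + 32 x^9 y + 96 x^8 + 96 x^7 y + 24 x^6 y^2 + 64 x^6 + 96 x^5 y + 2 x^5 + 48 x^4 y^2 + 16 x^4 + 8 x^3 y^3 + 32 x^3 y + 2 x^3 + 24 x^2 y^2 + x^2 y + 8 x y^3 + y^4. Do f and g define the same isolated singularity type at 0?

Yes.

The Hessian of f at 0 has rank 0. Corank 2; j^3 = y*(x - 2*y)^2 has shape L^2 M (L != M), so D-series; mu = 5 gives D_5. The Hessian of g at 0 has rank 0. Corank 2; j^3 = x^2*(2*x + y) has shape L^2 M (L != M), so D-series; mu = 5 gives D_5. Both have type D_5, hence right-equivalent.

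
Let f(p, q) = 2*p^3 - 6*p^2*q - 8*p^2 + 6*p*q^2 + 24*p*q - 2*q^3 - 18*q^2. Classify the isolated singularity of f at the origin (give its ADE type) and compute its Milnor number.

Type A_2, Milnor number mu = 2.

The Hessian of f at 0 is [[-16, 24], [24, -36]] with rank 1, so corank 1. A Groebner basis of the Jacobian ideal J(f) in C{p,q} is {q^2, p - 3*q/2}; counting standard monomials gives mu = 2. Corank 1: A-series; mu = 2 gives A_2.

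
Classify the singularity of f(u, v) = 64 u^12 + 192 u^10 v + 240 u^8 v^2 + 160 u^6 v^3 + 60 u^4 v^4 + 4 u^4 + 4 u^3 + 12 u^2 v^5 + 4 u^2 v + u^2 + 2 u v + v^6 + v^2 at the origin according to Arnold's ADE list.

The Hessian of f at 0 is [[2, 2], [2, 2]] with rank 1, so corank 1. A Groebner basis of the Jacobian ideal J(f) in C{u,v} is {u*v^2 - 3*u*v/2 + u/4 - v^2 + v/4, 5*u*v/2 - u/2 + v^3 + 3*v^2/2 - v/2, u^2 + u/2 + v/2}; counting standard monomials gives mu = 5. Corank 1: A-series; mu = 5 gives A_5.

A5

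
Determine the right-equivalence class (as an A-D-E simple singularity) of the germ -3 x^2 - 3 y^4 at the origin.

A3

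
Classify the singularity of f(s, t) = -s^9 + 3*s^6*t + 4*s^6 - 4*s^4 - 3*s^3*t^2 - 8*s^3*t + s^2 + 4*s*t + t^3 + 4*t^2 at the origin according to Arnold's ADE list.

A_{2}

The Hessian of f at 0 has rank 1. Corank 1: A-series; mu = 2 gives A_2.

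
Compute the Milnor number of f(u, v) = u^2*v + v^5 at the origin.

6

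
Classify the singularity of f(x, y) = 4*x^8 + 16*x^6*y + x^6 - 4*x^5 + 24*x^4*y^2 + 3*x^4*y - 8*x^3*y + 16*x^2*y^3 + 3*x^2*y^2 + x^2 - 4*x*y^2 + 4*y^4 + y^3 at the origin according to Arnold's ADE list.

The Hessian of f at 0 is [[2, 0], [0, 0]] with rank 1, so corank 1. A Groebner basis of the Jacobian ideal J(f) in C{x,y} is {y^2, x}; counting standard monomials gives mu = 2. Corank 1: A-series; mu = 2 gives A_2.

A_2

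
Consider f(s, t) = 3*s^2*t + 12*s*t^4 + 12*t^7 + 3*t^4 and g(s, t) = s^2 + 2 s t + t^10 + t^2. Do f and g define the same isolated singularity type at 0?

The Hessian of f at 0 has rank 0. Corank 2; j^3 = 3*s^2*t has shape L^2 M (L != M), so D-series; mu = 5 gives D_5. The Hessian of g at 0 has rank 1. Corank 1: A-series; mu = 9 gives A_9. f is D_5 but g is A_9, hence not right-equivalent.

No.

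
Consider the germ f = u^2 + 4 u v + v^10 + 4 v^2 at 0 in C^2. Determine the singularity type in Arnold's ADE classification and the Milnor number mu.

The Hessian of f at 0 has rank 1. Corank 1: A-series; mu = 9 gives A_9.

Type A_{9}, Milnor number mu = 9.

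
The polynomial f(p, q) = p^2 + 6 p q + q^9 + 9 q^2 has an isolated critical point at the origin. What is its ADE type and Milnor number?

Type A_{8}, Milnor number mu = 8.

The Hessian of f at 0 is [[2, 6], [6, 18]] with rank 1, so corank 1. A Groebner basis of the Jacobian ideal J(f) in C{p,q} is {q^8, p + 3*q}; counting standard monomials gives mu = 8. Corank 1: A-series; mu = 8 gives A_8.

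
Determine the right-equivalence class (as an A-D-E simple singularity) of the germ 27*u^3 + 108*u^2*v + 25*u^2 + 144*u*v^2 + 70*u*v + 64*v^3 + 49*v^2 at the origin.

A2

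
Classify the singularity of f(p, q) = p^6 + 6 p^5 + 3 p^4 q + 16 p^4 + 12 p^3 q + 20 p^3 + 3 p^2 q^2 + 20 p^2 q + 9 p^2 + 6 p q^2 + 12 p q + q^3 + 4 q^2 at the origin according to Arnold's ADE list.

The Hessian of f at 0 is [[18, 12], [12, 8]] with rank 1, so corank 1. A Groebner basis of the Jacobian ideal J(f) in C{p,q} is {q^2, p + 2*q/3}; counting standard monomials gives mu = 2. Corank 1: A-series; mu = 2 gives A_2.

A_2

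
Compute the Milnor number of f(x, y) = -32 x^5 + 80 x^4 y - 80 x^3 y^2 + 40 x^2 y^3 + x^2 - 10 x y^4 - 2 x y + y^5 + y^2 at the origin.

The Hessian of f at 0 has rank 1. Corank 1: A-series; mu = 4 gives A_4.

4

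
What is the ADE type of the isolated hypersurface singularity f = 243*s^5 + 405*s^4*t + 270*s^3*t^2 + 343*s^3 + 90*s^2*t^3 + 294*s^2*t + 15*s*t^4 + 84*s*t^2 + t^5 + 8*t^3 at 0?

E_{8}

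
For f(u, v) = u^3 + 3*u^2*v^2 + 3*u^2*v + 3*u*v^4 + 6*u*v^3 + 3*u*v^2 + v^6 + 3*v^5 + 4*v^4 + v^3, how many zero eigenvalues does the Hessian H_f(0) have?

Hessian at 0 has rank 0.

2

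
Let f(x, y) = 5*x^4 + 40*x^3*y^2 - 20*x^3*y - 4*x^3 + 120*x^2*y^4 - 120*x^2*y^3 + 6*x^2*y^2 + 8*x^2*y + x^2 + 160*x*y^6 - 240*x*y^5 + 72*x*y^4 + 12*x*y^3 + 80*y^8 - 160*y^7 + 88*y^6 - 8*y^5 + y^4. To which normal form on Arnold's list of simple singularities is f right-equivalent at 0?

The Hessian of f at 0 has rank 1. Corank 1: A-series; mu = 3 gives A_3.

A_3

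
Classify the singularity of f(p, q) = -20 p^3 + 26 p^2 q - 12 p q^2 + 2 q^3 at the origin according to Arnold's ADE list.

The Hessian of f at 0 has rank 0. Corank 2; j^3 = -2*(2*p - q)*(5*p^2 - 4*p*q + q^2) splits into three distinct lines over C (the quadratic factor has nonzero discriminant), so D_4.

D4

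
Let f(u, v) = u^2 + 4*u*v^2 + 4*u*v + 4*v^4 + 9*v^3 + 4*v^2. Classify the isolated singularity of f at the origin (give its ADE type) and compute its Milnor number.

Type A_{2}, Milnor number mu = 2.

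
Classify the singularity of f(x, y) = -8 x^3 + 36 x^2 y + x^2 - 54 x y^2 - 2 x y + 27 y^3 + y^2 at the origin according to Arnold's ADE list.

A_{2}

The Hessian of f at 0 has rank 1. Corank 1: A-series; mu = 2 gives A_2.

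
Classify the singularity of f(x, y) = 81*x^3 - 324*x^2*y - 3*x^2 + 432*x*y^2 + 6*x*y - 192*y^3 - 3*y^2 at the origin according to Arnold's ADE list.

A_2

The Hessian of f at 0 has rank 1. Corank 1: A-series; mu = 2 gives A_2.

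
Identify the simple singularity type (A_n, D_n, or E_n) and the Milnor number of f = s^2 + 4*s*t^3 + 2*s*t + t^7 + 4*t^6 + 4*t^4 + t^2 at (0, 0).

The Hessian of f at 0 has rank 1. Corank 1: A-series; mu = 6 gives A_6.

Type A_6, Milnor number mu = 6.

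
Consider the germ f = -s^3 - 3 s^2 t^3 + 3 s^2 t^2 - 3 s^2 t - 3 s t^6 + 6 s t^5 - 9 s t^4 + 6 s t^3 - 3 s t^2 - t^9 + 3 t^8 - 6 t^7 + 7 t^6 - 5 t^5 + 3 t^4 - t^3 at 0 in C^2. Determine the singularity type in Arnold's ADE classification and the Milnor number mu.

Type E8, Milnor number mu = 8.

The Hessian of f at 0 has rank 0. Corank 2; j^3 = -(s + t)^3 is a perfect cube, so E-series; the 5-jet and mu = 8 give E_8.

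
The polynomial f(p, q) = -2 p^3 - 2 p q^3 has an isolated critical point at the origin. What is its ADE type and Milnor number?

The Hessian of f at 0 has rank 0. Corank 2; j^3 = -2*p^3 is a perfect cube, so E-series; the 4-jet and mu = 7 give E_7.

Type E_{7}, Milnor number mu = 7.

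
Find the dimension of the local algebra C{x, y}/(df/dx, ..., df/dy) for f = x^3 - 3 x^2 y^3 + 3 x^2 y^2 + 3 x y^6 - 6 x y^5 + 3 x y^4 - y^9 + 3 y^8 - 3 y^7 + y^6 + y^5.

8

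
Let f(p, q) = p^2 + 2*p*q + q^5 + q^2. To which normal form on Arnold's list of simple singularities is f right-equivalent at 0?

A_4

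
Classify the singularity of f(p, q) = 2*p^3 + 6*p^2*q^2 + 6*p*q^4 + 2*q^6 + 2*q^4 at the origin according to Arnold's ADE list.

E_6

The Hessian of f at 0 is [[0, 0], [0, 0]] with rank 0, so corank 2. A Groebner basis of the Jacobian ideal J(f) in C{p,q} is {p^3, p^2*q, p^2/2 + p*q^2, q^3}; counting standard monomials gives mu = 6. Corank 2; j^3 = 2*p^3 is a perfect cube, so E-series; the 4-jet and mu = 6 give E_6.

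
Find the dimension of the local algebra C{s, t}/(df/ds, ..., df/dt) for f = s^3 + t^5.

The Hessian of f at 0 is [[0, 0], [0, 0]] with rank 0, so corank 2. A Groebner basis of the Jacobian ideal J(f) in C{s,t} is {t^4, s^2}; counting standard monomials gives mu = 8. Corank 2; j^3 = s^3 is a perfect cube, so E-series; the 5-jet and mu = 8 give E_8.

8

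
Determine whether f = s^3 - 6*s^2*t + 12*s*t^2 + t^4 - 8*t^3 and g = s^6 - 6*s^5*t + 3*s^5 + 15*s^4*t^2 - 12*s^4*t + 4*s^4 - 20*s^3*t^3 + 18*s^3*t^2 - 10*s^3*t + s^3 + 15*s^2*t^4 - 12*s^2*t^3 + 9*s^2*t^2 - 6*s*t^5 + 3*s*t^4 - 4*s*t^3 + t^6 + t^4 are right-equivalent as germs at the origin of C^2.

Yes.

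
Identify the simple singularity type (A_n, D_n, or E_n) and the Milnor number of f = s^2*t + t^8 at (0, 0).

The Hessian of f at 0 is [[0, 0], [0, 0]] with rank 0, so corank 2. A Groebner basis of the Jacobian ideal J(f) in C{s,t} is {s^2/8 + t^7, s^3, s*t}; counting standard monomials gives mu = 9. Corank 2; j^3 = s^2*t has shape L^2 M (L != M), so D-series; mu = 9 gives D_9.

Type D_9, Milnor number mu = 9.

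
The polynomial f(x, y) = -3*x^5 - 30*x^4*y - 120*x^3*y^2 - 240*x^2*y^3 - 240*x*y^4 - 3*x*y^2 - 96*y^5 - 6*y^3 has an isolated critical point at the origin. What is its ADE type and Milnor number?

The Hessian of f at 0 has rank 0. Corank 2; j^3 = -3*y^2*(x + 2*y) has shape L^2 M (L != M), so D-series; mu = 6 gives D_6.

Type D_6, Milnor number mu = 6.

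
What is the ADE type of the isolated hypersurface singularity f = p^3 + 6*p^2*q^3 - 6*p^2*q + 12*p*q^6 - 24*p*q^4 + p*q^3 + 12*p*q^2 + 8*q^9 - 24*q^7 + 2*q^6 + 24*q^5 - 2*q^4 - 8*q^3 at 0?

E7

The Hessian of f at 0 has rank 0. Corank 2; j^3 = (p - 2*q)^3 is a perfect cube, so E-series; the 4-jet and mu = 7 give E_7.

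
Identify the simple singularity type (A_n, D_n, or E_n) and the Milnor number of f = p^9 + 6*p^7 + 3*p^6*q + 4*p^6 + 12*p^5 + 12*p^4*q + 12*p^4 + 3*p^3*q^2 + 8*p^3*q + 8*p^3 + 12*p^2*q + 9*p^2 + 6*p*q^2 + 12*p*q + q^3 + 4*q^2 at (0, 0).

Type A2, Milnor number mu = 2.

The Hessian of f at 0 is [[18, 12], [12, 8]] with rank 1, so corank 1. A Groebner basis of the Jacobian ideal J(f) in C{p,q} is {q^2, p + 2*q/3}; counting standard monomials gives mu = 2. Corank 1: A-series; mu = 2 gives A_2.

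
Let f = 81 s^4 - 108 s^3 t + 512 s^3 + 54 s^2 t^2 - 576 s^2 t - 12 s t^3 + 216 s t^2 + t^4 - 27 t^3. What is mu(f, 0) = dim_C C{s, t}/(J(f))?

6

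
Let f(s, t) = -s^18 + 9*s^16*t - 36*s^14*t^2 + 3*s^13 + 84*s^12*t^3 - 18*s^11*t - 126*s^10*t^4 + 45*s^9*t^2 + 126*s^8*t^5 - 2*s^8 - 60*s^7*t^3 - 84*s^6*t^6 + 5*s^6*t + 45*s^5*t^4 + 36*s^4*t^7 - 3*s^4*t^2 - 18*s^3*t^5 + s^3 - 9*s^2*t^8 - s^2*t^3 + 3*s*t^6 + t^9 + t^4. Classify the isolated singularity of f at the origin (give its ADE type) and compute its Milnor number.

The Hessian of f at 0 has rank 0. Corank 2; j^3 = s^3 is a perfect cube, so E-series; the 4-jet and mu = 6 give E_6.

Type E_6, Milnor number mu = 6.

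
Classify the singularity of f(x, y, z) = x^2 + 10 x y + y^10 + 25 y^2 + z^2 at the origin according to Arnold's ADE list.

A_9

The Hessian of f at 0 is [[2, 10, 0], [10, 50, 0], [0, 0, 2]] with rank 2, so corank 1. A Groebner basis of the Jacobian ideal J(f) in C{x,y,z} is {y^9, x + 5*y, z}; counting standard monomials gives mu = 9. Corank 1: A-series; mu = 9 gives A_9.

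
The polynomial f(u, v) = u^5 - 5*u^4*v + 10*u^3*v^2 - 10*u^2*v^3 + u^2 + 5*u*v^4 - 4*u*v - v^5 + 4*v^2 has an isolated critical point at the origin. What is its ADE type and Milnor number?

Type A_4, Milnor number mu = 4.

The Hessian of f at 0 has rank 1. Corank 1: A-series; mu = 4 gives A_4.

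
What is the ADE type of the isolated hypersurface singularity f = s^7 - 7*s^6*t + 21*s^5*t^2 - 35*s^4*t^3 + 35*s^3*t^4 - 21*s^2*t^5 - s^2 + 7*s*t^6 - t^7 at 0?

A_{6}

The Hessian of f at 0 is [[-2, 0], [0, 0]] with rank 1, so corank 1. A Groebner basis of the Jacobian ideal J(f) in C{s,t} is {t^6, s}; counting standard monomials gives mu = 6. Corank 1: A-series; mu = 6 gives A_6.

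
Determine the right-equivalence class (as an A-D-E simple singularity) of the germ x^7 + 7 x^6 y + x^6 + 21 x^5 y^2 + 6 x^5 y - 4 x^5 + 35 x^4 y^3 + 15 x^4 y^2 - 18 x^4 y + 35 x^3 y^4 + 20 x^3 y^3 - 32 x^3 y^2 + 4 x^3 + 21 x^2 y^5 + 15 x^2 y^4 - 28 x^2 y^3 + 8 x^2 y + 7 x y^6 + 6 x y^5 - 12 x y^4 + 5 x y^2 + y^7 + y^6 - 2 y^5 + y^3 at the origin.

The Hessian of f at 0 has rank 0. Corank 2; j^3 = (x + y)*(2*x + y)^2 has shape L^2 M (L != M), so D-series; mu = 7 gives D_7.

D_7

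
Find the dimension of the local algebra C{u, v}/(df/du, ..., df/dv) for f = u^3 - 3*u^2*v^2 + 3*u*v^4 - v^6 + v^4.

The Hessian of f at 0 is [[0, 0], [0, 0]] with rank 0, so corank 2. A Groebner basis of the Jacobian ideal J(f) in C{u,v} is {u^3, u^2*v, -u^2/2 + u*v^2, v^3}; counting standard monomials gives mu = 6. Corank 2; j^3 = u^3 is a perfect cube, so E-series; the 4-jet and mu = 6 give E_6.

6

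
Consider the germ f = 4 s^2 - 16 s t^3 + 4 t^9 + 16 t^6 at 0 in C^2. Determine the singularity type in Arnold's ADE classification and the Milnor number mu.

Type A_{8}, Milnor number mu = 8.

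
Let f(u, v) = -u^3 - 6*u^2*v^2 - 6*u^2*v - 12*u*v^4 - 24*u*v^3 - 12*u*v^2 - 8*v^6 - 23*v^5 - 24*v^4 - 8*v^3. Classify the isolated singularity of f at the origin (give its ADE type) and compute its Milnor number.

The Hessian of f at 0 has rank 0. Corank 2; j^3 = -(u + 2*v)^3 is a perfect cube, so E-series; the 5-jet and mu = 8 give E_8.

Type E_{8}, Milnor number mu = 8.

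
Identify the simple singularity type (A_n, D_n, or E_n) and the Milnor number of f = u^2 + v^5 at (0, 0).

Type A4, Milnor number mu = 4.

The Hessian of f at 0 has rank 1. Corank 1: A-series; mu = 4 gives A_4.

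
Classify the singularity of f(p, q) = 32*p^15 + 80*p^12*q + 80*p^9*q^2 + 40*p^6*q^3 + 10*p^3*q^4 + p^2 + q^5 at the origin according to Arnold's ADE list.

A_4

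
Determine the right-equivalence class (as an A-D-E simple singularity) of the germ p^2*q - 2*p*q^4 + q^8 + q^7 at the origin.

D9

The Hessian of f at 0 has rank 0. Corank 2; j^3 = p^2*q has shape L^2 M (L != M), so D-series; mu = 9 gives D_9.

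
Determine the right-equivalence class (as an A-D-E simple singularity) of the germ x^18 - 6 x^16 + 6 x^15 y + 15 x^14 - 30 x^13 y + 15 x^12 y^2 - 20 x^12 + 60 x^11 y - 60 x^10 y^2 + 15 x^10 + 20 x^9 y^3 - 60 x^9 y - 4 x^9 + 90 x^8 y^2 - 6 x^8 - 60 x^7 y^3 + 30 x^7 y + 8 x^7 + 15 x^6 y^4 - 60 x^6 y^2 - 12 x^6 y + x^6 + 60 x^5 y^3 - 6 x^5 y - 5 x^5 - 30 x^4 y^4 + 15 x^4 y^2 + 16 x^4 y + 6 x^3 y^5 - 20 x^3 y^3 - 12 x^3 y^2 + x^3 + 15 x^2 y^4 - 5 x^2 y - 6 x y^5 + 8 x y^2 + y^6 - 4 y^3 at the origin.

D_{7}

The Hessian of f at 0 has rank 0. Corank 2; j^3 = (x - 2*y)^2*(x - y) has shape L^2 M (L != M), so D-series; mu = 7 gives D_7.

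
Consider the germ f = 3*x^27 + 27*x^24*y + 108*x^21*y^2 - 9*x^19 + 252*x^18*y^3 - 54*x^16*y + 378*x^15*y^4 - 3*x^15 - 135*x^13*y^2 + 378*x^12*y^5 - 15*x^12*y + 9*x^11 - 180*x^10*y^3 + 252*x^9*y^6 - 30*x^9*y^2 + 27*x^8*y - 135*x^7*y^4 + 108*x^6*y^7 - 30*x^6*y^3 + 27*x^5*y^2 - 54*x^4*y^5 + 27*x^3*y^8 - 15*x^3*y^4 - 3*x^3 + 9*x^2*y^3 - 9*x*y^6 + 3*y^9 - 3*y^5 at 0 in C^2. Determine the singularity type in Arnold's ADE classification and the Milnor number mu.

Type E_{8}, Milnor number mu = 8.

The Hessian of f at 0 has rank 0. Corank 2; j^3 = -3*x^3 is a perfect cube, so E-series; the 5-jet and mu = 8 give E_8.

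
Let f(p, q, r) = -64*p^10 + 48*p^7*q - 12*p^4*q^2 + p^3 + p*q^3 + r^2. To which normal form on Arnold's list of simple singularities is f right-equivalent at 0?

E7

The Hessian of f at 0 is [[0, 0, 0], [0, 0, 0], [0, 0, 2]] with rank 1, so corank 2. A Groebner basis of the Jacobian ideal J(f) in C{p,q,r} is {p^3, p*q^2, 3*p^2 + q^3, r}; counting standard monomials gives mu = 7. Corank 2; j^3 = p^3 is a perfect cube, so E-series; the 4-jet and mu = 7 give E_7.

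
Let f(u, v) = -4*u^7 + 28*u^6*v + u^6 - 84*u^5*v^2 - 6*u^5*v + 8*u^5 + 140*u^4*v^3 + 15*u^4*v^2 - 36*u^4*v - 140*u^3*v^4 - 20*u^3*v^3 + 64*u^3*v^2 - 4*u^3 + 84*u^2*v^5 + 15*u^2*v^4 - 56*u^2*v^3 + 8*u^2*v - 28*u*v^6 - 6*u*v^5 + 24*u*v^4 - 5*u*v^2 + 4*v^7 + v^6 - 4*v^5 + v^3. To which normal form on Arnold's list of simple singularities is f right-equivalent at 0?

D_{7}

The Hessian of f at 0 has rank 0. Corank 2; j^3 = -(u - v)*(2*u - v)^2 has shape L^2 M (L != M), so D-series; mu = 7 gives D_7.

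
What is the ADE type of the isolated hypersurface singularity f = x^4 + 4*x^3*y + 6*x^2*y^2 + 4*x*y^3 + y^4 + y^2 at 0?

The Hessian of f at 0 is [[0, 0], [0, 2]] with rank 1, so corank 1. A Groebner basis of the Jacobian ideal J(f) in C{x,y} is {x^3, y}; counting standard monomials gives mu = 3. Corank 1: A-series; mu = 3 gives A_3.

A3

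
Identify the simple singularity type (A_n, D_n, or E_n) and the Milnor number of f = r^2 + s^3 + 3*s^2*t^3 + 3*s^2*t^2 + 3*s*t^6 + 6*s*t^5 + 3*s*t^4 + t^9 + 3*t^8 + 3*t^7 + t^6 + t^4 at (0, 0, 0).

Type E_6, Milnor number mu = 6.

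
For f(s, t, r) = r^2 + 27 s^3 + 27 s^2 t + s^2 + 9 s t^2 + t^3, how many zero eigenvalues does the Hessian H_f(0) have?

1

Hessian at 0 has rank 2.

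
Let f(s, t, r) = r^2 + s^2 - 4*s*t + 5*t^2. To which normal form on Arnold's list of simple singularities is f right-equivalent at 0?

A_1

The Hessian of f at 0 has rank 3. Corank 0: nondegenerate Morse point, so A_1.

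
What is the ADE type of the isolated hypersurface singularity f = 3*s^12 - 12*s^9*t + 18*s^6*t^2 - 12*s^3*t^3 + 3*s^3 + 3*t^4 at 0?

E_6

The Hessian of f at 0 has rank 0. Corank 2; j^3 = 3*s^3 is a perfect cube, so E-series; the 4-jet and mu = 6 give E_6.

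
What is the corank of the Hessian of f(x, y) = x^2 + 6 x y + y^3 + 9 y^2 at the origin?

1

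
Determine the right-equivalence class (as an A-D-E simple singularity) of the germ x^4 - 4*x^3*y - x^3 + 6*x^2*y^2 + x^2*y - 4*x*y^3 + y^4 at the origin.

The Hessian of f at 0 has rank 0. Corank 2; j^3 = -x^2*(x - y) has shape L^2 M (L != M), so D-series; mu = 5 gives D_5.

D_5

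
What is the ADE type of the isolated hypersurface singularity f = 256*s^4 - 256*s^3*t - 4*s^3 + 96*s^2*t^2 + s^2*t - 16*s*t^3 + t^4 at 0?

The Hessian of f at 0 is [[0, 0], [0, 0]] with rank 0, so corank 2. A Groebner basis of the Jacobian ideal J(f) in C{s,t} is {s*t^2, s*t/16 + t^3, s^2 - s*t/4}; counting standard monomials gives mu = 5. Corank 2; j^3 = -s^2*(4*s - t) has shape L^2 M (L != M), so D-series; mu = 5 gives D_5.

D5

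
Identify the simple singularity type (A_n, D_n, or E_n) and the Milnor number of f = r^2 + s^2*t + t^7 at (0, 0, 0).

The Hessian of f at 0 is [[0, 0, 0], [0, 0, 0], [0, 0, 2]] with rank 1, so corank 2. A Groebner basis of the Jacobian ideal J(f) in C{s,t,r} is {s^2/7 + t^6, s^3, s*t, r}; counting standard monomials gives mu = 8. Corank 2; j^3 = s^2*t has shape L^2 M (L != M), so D-series; mu = 8 gives D_8.

Type D_8, Milnor number mu = 8.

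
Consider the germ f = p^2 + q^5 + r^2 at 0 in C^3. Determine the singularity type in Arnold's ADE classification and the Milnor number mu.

Type A4, Milnor number mu = 4.

The Hessian of f at 0 is [[2, 0, 0], [0, 0, 0], [0, 0, 2]] with rank 2, so corank 1. A Groebner basis of the Jacobian ideal J(f) in C{p,q,r} is {q^4, p, r}; counting standard monomials gives mu = 4. Corank 1: A-series; mu = 4 gives A_4.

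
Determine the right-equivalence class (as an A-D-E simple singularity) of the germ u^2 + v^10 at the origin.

The Hessian of f at 0 has rank 1. Corank 1: A-series; mu = 9 gives A_9.

A_{9}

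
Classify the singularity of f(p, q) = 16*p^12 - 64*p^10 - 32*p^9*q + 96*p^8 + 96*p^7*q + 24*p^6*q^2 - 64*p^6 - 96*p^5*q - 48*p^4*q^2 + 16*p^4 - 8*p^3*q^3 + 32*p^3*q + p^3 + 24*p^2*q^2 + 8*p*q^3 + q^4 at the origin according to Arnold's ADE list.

E6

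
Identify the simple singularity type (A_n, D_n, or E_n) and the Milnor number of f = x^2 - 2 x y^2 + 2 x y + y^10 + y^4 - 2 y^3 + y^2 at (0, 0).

The Hessian of f at 0 is [[2, 2], [2, 2]] with rank 1, so corank 1. A Groebner basis of the Jacobian ideal J(f) in C{x,y} is {x^5 - 10*x^4 - 30*x^3*y - 35*x^3 - 54*x^2*y - 23*x^2 - 27*x*y - 4*x - 4*y, x^4*y + 4*x^4 + 10*x^3*y + 10*x^3 + 15*x^2*y + 6*x^2 + 7*x*y + x + y, -x + y^2 - y}; counting standard monomials gives mu = 9. Corank 1: A-series; mu = 9 gives A_9.

Type A_9, Milnor number mu = 9.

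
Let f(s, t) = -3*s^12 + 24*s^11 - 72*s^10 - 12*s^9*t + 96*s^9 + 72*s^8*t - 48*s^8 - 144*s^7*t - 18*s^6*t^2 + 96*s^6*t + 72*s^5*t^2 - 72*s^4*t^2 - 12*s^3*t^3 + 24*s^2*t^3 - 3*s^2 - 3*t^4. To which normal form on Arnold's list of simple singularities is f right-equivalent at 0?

The Hessian of f at 0 has rank 1. Corank 1: A-series; mu = 3 gives A_3.

A_3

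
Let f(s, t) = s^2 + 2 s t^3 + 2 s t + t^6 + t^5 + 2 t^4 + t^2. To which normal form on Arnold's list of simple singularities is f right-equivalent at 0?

A_{4}

The Hessian of f at 0 is [[2, 2], [2, 2]] with rank 1, so corank 1. A Groebner basis of the Jacobian ideal J(f) in C{s,t} is {s + t^3 + t, s^2 - t^2, s*t + t^2}; counting standard monomials gives mu = 4. Corank 1: A-series; mu = 4 gives A_4.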